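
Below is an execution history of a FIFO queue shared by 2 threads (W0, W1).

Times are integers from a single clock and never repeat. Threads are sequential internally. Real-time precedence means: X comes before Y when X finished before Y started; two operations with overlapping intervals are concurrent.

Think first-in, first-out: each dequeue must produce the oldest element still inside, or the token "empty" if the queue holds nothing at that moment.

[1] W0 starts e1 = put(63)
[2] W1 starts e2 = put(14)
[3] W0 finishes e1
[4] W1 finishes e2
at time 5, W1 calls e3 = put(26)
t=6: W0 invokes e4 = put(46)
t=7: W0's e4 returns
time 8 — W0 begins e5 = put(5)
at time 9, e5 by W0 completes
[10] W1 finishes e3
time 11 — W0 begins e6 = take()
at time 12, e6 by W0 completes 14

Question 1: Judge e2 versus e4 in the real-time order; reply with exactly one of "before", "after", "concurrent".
before

e2 spans [2,4], e4 spans [6,7]
resp(e2)=4 < inv(e4)=6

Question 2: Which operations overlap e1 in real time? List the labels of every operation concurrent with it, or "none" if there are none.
e2

overlap test against e1 [1,3]: concurrent iff the interval meets 1..3
e2 [2,4]: concurrent
e3 [5,10]: after
e4 [6,7]: after
e5 [8,9]: after
e6 [11,12]: after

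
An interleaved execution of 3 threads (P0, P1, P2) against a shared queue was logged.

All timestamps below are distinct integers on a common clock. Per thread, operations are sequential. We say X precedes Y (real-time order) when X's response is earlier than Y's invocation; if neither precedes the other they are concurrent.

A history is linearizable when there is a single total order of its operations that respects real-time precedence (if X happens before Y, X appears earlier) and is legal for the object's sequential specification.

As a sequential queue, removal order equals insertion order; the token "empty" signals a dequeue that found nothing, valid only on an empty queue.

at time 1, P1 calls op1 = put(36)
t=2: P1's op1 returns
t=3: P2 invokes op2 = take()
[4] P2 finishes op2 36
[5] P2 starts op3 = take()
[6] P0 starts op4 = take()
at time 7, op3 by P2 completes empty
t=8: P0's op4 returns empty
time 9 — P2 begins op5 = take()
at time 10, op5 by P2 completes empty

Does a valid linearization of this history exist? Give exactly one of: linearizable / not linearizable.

linearizable

one valid linearization: op1, op2, op3, op4, op5
1. op1 put(36), leaving queue <36>
2. op2 take() → 36, leaving queue <>
3. op3 take() → empty, leaving queue <>
4. op4 take() → empty, leaving queue <>
5. op5 take() → empty, leaving queue <>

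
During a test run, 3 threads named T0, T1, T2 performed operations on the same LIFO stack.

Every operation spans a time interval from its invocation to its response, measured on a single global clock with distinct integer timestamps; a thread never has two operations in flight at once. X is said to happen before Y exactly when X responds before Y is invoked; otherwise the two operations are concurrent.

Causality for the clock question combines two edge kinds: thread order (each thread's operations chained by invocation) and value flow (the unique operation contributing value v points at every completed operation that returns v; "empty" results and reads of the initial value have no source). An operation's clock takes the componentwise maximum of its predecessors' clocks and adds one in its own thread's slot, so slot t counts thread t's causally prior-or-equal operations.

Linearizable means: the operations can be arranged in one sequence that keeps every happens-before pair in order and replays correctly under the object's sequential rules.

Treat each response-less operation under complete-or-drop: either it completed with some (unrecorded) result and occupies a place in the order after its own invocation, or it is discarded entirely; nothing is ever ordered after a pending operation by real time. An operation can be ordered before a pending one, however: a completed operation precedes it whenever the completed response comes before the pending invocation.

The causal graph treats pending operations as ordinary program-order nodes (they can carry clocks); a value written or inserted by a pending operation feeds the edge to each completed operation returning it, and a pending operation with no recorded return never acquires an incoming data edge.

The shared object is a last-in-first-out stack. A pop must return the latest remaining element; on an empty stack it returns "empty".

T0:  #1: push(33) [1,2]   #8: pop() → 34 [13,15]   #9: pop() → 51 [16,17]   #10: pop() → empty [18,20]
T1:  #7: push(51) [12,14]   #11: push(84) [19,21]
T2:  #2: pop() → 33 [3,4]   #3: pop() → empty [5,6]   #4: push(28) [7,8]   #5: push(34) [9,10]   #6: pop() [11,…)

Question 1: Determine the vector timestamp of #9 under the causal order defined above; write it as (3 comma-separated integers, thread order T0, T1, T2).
Answer: (3, 1, 4)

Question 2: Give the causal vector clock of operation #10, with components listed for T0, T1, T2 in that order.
Answer: (4, 1, 4)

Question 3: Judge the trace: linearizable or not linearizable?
witness order: #1, #2, #3, #4, #5, #8, #6, #7, #9, #10, #11
after step 1 (#1 push(33)): stack <33>
after step 2 (#2 pop() → 33): stack <>
after step 3 (#3 pop() → empty): stack <>
after step 4 (#4 push(28)): stack <28>
after step 5 (#5 push(34)): stack <28,34>
after step 6 (#8 pop() → 34): stack <28>
after step 7 (#6 pop() (pending, included)): stack <>
after step 8 (#7 push(51)): stack <51>
after step 9 (#9 pop() → 51): stack <>
after step 10 (#10 pop() → empty): stack <>
after step 11 (#11 push(84)): stack <84>

linearizable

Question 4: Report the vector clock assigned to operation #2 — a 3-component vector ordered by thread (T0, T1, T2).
Answer: (1, 0, 1)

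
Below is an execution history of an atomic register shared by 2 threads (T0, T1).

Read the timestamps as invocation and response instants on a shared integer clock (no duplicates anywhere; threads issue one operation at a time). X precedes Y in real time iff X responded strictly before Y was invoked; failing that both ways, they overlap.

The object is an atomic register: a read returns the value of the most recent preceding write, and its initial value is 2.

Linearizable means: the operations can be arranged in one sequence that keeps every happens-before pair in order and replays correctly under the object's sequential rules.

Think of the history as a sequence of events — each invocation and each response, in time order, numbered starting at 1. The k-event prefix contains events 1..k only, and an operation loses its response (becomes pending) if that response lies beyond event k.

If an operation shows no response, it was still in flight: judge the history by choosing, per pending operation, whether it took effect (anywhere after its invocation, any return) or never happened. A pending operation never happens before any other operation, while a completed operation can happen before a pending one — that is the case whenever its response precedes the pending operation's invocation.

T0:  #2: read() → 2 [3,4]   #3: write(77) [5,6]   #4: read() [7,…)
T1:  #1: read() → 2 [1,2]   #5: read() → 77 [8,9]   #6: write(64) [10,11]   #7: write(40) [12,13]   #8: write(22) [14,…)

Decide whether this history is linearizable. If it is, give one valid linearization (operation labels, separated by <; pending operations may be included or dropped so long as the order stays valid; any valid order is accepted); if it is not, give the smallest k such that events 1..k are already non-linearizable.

linearizable — witness: #1 < #2 < #3 < #4 < #5 < #6 < #7

1. #1 read() → 2, leaving value 2
2. #2 read() → 2, leaving value 2
3. #3 write(77), leaving value 77
4. #4 read() (pending, included), leaving value 77
5. #5 read() → 77, leaving value 77
6. #6 write(64), leaving value 64
7. #7 write(40), leaving value 40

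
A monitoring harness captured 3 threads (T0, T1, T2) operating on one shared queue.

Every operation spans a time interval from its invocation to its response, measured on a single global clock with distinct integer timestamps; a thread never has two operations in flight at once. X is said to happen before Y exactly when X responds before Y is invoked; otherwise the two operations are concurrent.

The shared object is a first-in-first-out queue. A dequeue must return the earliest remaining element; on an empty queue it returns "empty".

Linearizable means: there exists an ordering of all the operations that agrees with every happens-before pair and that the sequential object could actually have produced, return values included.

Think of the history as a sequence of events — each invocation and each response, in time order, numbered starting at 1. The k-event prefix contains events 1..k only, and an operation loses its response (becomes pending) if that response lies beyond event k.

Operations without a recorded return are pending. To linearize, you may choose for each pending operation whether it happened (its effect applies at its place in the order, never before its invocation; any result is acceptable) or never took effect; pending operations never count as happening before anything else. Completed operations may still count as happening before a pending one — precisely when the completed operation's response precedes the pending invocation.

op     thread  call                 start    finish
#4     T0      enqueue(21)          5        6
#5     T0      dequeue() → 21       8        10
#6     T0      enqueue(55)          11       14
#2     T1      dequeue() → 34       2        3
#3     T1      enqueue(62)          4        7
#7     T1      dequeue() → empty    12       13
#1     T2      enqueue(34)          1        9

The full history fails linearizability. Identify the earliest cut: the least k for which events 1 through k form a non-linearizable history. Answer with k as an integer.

13

one valid order for events 1..12 is #1, #2, #4, #3, #5:
after step 1 (#1 enqueue(34)): queue <34>
after step 2 (#2 dequeue() → 34): queue <>
after step 3 (#4 enqueue(21)): queue <21>
after step 4 (#3 enqueue(62)): queue <21,62>
after step 5 (#5 dequeue() → 21): queue <62>
event 13 — #7's response, time 13 — after it, nothing linearizes
no completion choice of the 1 pending operation (#6) rescues it — every subset was tried
sample order #1, #2, #3, #4, #5, #7 (pending dropped) stalls at step 5 — #5 dequeue() → 21 has no legal effect
sample order #1, #2, #4, #3, #5, #7 (pending dropped) stalls at step 6 — #7 dequeue() → empty has no legal effect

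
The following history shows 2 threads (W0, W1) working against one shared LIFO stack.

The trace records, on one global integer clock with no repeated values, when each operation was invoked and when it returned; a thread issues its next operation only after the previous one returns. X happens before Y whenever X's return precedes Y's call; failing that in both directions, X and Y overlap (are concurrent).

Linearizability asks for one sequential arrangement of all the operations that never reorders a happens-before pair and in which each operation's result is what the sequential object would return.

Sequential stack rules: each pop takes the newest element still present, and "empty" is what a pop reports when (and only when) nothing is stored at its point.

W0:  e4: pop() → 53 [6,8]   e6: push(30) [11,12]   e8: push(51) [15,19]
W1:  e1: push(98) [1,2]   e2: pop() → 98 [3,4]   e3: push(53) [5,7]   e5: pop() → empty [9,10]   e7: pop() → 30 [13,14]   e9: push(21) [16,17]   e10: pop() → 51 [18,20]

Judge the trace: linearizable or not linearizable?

a witness: e1, e2, e3, e4, e5, e6, e7, e9, e8, e10
after step 1 (e1 push(98)): stack <98>
after step 2 (e2 pop() → 98): stack <>
after step 3 (e3 push(53)): stack <53>
after step 4 (e4 pop() → 53): stack <>
after step 5 (e5 pop() → empty): stack <>
after step 6 (e6 push(30)): stack <30>
after step 7 (e7 pop() → 30): stack <>
after step 8 (e9 push(21)): stack <21>
after step 9 (e8 push(51)): stack <21,51>
after step 10 (e10 pop() → 51): stack <21>

linearizable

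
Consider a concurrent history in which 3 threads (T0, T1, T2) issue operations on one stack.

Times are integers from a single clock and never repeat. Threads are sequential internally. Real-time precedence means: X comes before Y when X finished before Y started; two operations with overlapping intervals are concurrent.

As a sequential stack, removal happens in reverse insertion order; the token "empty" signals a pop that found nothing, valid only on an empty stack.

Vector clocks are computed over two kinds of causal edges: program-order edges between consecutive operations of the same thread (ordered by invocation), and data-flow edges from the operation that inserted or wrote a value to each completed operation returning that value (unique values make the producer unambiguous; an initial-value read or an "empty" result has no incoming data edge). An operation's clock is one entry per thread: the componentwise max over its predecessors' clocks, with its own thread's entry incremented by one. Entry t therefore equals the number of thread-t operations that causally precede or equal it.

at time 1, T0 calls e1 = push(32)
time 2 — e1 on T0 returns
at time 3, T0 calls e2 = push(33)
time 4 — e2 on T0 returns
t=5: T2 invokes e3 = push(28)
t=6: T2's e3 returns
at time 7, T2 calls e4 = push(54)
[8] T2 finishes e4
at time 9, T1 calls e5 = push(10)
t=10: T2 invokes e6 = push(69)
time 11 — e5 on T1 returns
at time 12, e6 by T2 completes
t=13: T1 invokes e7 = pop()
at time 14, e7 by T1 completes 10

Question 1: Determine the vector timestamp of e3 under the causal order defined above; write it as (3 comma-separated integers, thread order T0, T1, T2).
(0, 0, 1)

root op e3, invoked 5: fresh clock plus T2's own tick → (0, 0, 1)
root op e5, invoked 9: fresh clock plus T1's own tick → (0, 1, 0)
root op e1, invoked 1: fresh clock plus T0's own tick → (1, 0, 0)
invoked at 7, e4 merges VC(e3)=(0, 0, 1) and bumps T2's slot → (0, 0, 2)
invoked at 13, e7 merges VC(e5)=(0, 1, 0) and bumps T1's slot → (0, 2, 0)
invoked at 3, e2 merges VC(e1)=(1, 0, 0) and bumps T0's slot → (2, 0, 0)
invoked at 10, e6 merges VC(e4)=(0, 0, 2) and bumps T2's slot → (0, 0, 3)
target: VC(e3) = (0, 0, 1)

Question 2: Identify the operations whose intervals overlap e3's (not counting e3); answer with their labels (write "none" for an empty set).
none

overlap test against e3 [5,6]: concurrent iff the interval meets 5..6
e1 [1,2]: before
e2 [3,4]: before
e4 [7,8]: after
e5 [9,11]: after
e6 [10,12]: after
e7 [13,14]: after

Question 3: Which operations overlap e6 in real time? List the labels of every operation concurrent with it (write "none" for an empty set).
e5

e6 spans [10,12]; an op avoiding the whole window 10..12 is ordered, any other is concurrent
e1 [1,2]: before
e2 [3,4]: before
e3 [5,6]: before
e4 [7,8]: before
e5 [9,11]: concurrent
e7 [13,14]: after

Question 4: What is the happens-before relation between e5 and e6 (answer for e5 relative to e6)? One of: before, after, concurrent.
concurrent

e5 spans [9,11], e6 spans [10,12]
the intervals overlap in both directions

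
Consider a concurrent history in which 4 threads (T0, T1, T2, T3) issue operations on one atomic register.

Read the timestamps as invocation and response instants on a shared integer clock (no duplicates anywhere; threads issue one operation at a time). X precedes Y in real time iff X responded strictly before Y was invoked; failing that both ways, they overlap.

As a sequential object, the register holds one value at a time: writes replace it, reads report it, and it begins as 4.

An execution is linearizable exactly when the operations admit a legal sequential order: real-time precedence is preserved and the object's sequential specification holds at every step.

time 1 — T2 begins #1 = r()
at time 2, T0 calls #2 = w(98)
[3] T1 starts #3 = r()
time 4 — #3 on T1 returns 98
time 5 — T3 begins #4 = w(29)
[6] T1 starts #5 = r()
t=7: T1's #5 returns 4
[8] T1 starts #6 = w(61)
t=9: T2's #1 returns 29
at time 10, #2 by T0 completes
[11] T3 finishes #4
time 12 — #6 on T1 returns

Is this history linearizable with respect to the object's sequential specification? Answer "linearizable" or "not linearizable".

through event 6 a valid linearization exists; event 7 (#5 responding at time 7) ends that
one real-time candidate order over the 2 completed operations — the atomic register replay rejects it
every completion of the 3 pending operations (#1, #2, #4) was checked; none linearizes
e.g. #3, #5 (pending dropped): illegal at step 1, since #3 r() → 98 cannot apply there

not linearizable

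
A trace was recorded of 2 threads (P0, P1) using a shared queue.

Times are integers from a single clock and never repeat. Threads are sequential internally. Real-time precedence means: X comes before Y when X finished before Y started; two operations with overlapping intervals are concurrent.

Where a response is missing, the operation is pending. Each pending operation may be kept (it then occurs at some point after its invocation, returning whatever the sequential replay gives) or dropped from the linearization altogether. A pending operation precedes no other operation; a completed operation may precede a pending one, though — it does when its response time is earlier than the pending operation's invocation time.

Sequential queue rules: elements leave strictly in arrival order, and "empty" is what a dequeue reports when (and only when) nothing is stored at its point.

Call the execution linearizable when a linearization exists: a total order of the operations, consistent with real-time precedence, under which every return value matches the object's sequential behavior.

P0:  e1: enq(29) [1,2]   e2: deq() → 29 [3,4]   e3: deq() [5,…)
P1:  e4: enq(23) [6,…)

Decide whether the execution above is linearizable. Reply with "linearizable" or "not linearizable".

linearizable

witness order: e1, e2
after step 1 (e1 enq(29)): queue <29>
after step 2 (e2 deq() → 29): queue <>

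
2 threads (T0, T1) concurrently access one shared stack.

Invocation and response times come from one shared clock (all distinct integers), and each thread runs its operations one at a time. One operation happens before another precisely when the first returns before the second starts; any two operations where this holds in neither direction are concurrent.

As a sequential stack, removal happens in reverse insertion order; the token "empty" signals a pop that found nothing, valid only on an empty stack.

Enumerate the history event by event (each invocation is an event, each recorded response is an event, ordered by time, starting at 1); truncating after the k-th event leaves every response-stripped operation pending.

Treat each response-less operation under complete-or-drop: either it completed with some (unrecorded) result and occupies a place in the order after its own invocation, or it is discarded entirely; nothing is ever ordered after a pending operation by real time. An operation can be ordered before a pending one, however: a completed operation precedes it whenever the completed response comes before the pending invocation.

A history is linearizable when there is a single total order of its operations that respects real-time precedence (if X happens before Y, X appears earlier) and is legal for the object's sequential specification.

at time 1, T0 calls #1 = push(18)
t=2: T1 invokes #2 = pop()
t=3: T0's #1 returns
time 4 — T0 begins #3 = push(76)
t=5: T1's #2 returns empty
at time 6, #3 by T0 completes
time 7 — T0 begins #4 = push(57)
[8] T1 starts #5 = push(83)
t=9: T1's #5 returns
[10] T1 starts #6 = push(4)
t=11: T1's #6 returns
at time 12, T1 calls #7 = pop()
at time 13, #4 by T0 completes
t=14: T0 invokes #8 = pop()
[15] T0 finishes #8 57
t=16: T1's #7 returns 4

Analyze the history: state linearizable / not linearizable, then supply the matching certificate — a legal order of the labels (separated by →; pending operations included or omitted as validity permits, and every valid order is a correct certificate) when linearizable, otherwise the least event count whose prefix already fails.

linearizable — witness: #2 → #1 → #3 → #5 → #4 → #6 → #7 → #8

1. #2 pop() → empty, leaving stack <>
2. #1 push(18), leaving stack <18>
3. #3 push(76), leaving stack <18,76>
4. #5 push(83), leaving stack <18,76,83>
5. #4 push(57), leaving stack <18,76,83,57>
6. #6 push(4), leaving stack <18,76,83,57,4>
7. #7 pop() → 4, leaving stack <18,76,83,57>
8. #8 pop() → 57, leaving stack <18,76,83>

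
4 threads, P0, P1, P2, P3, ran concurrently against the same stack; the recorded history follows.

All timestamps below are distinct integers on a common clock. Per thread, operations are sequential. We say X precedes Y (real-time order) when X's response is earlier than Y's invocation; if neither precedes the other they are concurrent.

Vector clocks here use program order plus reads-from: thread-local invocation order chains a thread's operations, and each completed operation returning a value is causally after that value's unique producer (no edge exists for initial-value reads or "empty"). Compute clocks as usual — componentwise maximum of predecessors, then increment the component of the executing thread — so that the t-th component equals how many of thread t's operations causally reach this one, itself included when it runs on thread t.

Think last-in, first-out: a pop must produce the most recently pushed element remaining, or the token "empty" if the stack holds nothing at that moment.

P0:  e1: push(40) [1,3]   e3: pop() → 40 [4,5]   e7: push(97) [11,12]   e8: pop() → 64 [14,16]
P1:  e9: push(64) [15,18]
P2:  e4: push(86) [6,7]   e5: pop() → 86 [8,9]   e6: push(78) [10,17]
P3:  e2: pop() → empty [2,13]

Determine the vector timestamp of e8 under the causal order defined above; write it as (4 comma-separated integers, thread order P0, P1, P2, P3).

no predecessors for e2 (invoked 2): P3 increments from zero → (0, 0, 0, 1)
no predecessors for e4 (invoked 6): P2 increments from zero → (0, 0, 1, 0)
no predecessors for e9 (invoked 15): P1 increments from zero → (0, 1, 0, 0)
no predecessors for e1 (invoked 1): P0 increments from zero → (1, 0, 0, 0)
from VC(e4)=(0, 0, 1, 0), e5 (invoked 8) maxes components and bumps P2 → (0, 0, 2, 0)
from VC(e1)=(1, 0, 0, 0), e3 (invoked 4) maxes components and bumps P0 → (2, 0, 0, 0)
from VC(e5)=(0, 0, 2, 0), e6 (invoked 10) maxes components and bumps P2 → (0, 0, 3, 0)
from VC(e3)=(2, 0, 0, 0), e7 (invoked 11) maxes components and bumps P0 → (3, 0, 0, 0)
from VC(e7)=(3, 0, 0, 0), VC(e9)=(0, 1, 0, 0), e8 (invoked 14) maxes components and bumps P0 → (4, 1, 0, 0)
target: VC(e8) = (4, 1, 0, 0)

(4, 1, 0, 0)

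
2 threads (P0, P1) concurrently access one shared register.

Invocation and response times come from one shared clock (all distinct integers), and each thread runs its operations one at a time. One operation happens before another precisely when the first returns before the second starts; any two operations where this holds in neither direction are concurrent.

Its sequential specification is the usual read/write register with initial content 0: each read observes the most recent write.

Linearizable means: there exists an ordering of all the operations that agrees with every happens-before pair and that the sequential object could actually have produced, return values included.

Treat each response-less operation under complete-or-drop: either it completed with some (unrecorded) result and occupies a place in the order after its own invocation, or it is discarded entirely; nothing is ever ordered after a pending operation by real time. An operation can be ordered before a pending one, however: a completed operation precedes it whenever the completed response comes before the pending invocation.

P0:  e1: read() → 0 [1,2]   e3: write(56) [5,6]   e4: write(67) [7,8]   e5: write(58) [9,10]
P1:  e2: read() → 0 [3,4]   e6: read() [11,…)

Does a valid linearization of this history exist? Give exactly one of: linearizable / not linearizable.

one valid linearization: e1, e2, e3, e4, e5
1. e1 read() → 0, leaving value 0
2. e2 read() → 0, leaving value 0
3. e3 write(56), leaving value 56
4. e4 write(67), leaving value 67
5. e5 write(58), leaving value 58

linearizable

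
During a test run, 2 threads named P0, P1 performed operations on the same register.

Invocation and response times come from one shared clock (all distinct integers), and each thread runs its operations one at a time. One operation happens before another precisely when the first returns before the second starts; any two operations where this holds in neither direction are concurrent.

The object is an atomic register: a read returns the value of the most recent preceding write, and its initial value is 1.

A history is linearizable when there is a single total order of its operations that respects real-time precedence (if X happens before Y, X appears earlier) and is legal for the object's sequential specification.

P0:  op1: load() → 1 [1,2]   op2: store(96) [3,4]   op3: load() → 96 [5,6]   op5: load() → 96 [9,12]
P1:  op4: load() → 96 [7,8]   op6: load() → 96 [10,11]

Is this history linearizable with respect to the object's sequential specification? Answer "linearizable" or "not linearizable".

witness order: op1, op2, op3, op4, op5, op6
step 1: op1 load() → 1 — value 1
step 2: op2 store(96) — value 96
step 3: op3 load() → 96 — value 96
step 4: op4 load() → 96 — value 96
step 5: op5 load() → 96 — value 96
step 6: op6 load() → 96 — value 96

linearizable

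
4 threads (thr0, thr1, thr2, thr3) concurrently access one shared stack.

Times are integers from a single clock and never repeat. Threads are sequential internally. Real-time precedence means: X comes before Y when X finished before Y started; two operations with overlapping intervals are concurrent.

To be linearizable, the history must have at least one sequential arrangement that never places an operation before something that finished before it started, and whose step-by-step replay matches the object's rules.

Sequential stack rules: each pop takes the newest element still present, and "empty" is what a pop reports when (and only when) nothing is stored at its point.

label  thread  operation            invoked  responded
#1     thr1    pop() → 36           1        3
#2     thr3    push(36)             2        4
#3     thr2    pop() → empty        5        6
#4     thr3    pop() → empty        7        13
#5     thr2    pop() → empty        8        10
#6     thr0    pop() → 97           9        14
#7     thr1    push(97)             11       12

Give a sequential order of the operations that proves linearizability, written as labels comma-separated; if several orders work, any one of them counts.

#2, #1, #3, #4, #5, #7, #6

after step 1 (#2 push(36)): stack <36>
after step 2 (#1 pop() → 36): stack <>
after step 3 (#3 pop() → empty): stack <>
after step 4 (#4 pop() → empty): stack <>
after step 5 (#5 pop() → empty): stack <>
after step 6 (#7 push(97)): stack <97>
after step 7 (#6 pop() → 97): stack <>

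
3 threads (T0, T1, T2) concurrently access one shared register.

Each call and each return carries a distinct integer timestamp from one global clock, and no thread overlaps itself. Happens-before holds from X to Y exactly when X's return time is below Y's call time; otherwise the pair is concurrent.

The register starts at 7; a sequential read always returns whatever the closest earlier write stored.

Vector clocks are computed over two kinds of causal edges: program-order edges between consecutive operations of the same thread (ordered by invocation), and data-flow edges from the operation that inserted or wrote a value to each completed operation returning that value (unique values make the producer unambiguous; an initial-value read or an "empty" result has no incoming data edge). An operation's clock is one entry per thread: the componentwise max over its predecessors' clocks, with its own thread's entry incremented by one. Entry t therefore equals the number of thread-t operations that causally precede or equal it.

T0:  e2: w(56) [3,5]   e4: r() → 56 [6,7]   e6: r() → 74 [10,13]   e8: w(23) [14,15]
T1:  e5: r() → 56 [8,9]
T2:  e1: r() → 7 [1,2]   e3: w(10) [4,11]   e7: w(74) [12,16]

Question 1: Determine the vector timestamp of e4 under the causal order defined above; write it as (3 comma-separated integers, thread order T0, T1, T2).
invoked at 1, e1 has no predecessors; its own T2 bump gives (0, 0, 1)
invoked at 3, e2 has no predecessors; its own T0 bump gives (1, 0, 0)
e3, invoked 4, takes VC(e1)=(0, 0, 1) under max, adds 1 for T2 → (0, 0, 2)
e5, invoked 8, takes VC(e2)=(1, 0, 0) under max, adds 1 for T1 → (1, 1, 0)
e4, invoked 6, takes VC(e2)=(1, 0, 0) under max, adds 1 for T0 → (2, 0, 0)
e7, invoked 12, takes VC(e3)=(0, 0, 2) under max, adds 1 for T2 → (0, 0, 3)
e6, invoked 10, takes VC(e4)=(2, 0, 0), VC(e7)=(0, 0, 3) under max, adds 1 for T0 → (3, 0, 3)
e8, invoked 14, takes VC(e6)=(3, 0, 3) under max, adds 1 for T0 → (4, 0, 3)
target: VC(e4) = (2, 0, 0)

(2, 0, 0)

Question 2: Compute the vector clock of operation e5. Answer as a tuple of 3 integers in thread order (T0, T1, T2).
root op e1, invoked 1: fresh clock plus T2's own tick → (0, 0, 1)
root op e2, invoked 3: fresh clock plus T0's own tick → (1, 0, 0)
from VC(e1)=(0, 0, 1), e3 (invoked 4) maxes components and bumps T2 → (0, 0, 2)
from VC(e2)=(1, 0, 0), e5 (invoked 8) maxes components and bumps T1 → (1, 1, 0)
from VC(e2)=(1, 0, 0), e4 (invoked 6) maxes components and bumps T0 → (2, 0, 0)
from VC(e3)=(0, 0, 2), e7 (invoked 12) maxes components and bumps T2 → (0, 0, 3)
from VC(e4)=(2, 0, 0), VC(e7)=(0, 0, 3), e6 (invoked 10) maxes components and bumps T0 → (3, 0, 3)
from VC(e6)=(3, 0, 3), e8 (invoked 14) maxes components and bumps T0 → (4, 0, 3)
target: VC(e5) = (1, 1, 0)

(1, 1, 0)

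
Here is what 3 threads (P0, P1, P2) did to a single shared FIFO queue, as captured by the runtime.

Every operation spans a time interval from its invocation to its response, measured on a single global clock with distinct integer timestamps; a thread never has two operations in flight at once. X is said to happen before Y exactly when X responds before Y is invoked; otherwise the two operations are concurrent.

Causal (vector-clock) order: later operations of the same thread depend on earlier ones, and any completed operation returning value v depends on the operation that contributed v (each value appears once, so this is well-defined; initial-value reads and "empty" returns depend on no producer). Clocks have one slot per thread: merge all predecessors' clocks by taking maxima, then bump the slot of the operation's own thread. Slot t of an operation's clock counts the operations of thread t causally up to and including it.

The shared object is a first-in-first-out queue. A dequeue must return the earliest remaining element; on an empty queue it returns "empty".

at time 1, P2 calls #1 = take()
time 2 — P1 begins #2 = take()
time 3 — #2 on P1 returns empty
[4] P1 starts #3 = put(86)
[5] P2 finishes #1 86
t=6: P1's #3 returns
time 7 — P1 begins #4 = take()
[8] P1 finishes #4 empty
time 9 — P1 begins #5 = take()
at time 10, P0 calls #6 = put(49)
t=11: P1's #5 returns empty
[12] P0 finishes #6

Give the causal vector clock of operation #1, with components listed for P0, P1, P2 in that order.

#2 (invocation 2): nothing precedes it; P1's component alone gives (0, 1, 0)
#6 (invocation 10): nothing precedes it; P0's component alone gives (1, 0, 0)
#3, invoked 4, takes VC(#2)=(0, 1, 0) under max, adds 1 for P1 → (0, 2, 0)
#1, invoked 1, takes VC(#3)=(0, 2, 0) under max, adds 1 for P2 → (0, 2, 1)
#4, invoked 7, takes VC(#3)=(0, 2, 0) under max, adds 1 for P1 → (0, 3, 0)
#5, invoked 9, takes VC(#4)=(0, 3, 0) under max, adds 1 for P1 → (0, 4, 0)
target: VC(#1) = (0, 2, 1)

(0, 2, 1)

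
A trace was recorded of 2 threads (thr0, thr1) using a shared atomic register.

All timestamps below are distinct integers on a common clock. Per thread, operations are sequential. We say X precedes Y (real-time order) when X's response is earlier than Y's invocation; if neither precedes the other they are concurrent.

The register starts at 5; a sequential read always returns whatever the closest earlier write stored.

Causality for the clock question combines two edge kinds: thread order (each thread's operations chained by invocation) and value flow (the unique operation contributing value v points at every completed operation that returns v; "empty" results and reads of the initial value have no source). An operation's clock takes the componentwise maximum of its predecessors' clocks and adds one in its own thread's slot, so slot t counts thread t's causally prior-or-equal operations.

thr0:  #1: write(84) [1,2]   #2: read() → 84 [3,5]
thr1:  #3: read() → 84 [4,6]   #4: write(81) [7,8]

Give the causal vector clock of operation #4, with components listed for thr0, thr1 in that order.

root op #1, invoked 1: fresh clock plus thr0's own tick → (1, 0)
VC(#3, invoked at 4): max of VC(#1)=(1, 0), then +1 on thread thr1 → (1, 1)
VC(#2, invoked at 3): max of VC(#1)=(1, 0), then +1 on thread thr0 → (2, 0)
VC(#4, invoked at 7): max of VC(#3)=(1, 1), then +1 on thread thr1 → (1, 2)
target: VC(#4) = (1, 2)

(1, 2)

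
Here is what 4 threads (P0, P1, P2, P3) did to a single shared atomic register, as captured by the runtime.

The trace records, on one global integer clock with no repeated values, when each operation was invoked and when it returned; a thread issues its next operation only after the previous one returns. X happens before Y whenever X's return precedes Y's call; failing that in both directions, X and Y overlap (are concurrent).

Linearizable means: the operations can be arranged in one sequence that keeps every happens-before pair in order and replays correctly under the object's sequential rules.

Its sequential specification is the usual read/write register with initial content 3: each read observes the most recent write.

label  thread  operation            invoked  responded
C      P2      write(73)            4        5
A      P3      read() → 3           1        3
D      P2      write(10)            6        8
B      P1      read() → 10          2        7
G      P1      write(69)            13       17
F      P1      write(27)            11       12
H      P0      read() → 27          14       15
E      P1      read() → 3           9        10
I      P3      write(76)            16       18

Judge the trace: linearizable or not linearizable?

not linearizable

prefix check: 1..9 passes, 1..10 fails once E's time-10 response joins
5 completed operations, 4 real-time-consistent orders — every atomic register replay fails
for example A, B, C, D, E fails at step 2: B read() → 10 is not legal there
for example A, C, B, D, E fails at step 3: B read() → 10 is not legal there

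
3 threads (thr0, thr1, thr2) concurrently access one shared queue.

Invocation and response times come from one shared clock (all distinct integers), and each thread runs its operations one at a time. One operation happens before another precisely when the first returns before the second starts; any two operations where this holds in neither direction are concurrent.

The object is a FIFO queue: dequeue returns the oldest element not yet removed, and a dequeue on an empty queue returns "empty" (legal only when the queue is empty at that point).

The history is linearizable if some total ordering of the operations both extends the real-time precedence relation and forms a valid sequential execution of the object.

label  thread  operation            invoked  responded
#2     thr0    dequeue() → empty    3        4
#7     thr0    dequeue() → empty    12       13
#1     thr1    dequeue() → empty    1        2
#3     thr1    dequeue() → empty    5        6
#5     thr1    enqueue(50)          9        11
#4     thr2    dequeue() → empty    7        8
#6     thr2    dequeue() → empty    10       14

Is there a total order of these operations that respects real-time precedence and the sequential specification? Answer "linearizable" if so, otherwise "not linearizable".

not linearizable

through event 13 a valid linearization exists; event 14 (#6 responding at time 14) ends that
3 orders of the 7 completed queue ops respect real time; none is legal
one such order, #1, #2, #3, #4, #5, #6, #7, breaks at step 6 where #6 dequeue() → empty is illegal
one such order, #1, #2, #3, #4, #5, #7, #6, breaks at step 6 where #7 dequeue() → empty is illegal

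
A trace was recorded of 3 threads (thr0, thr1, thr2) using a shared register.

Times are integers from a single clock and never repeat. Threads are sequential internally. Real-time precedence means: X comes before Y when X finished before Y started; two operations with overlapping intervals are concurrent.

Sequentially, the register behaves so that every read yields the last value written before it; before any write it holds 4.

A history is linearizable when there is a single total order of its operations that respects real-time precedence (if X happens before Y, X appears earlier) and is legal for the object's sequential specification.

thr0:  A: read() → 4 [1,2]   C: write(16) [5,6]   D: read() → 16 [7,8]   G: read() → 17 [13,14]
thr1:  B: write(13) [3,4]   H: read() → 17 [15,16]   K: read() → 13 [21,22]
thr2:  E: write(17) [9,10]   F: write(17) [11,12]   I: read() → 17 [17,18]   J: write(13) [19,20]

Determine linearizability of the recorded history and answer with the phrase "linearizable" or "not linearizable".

linearizable

witness order: A, B, C, D, E, F, G, H, I, J, K
step 1: A read() → 4 — value 4
step 2: B write(13) — value 13
step 3: C write(16) — value 16
step 4: D read() → 16 — value 16
step 5: E write(17) — value 17
step 6: F write(17) — value 17
step 7: G read() → 17 — value 17
step 8: H read() → 17 — value 17
step 9: I read() → 17 — value 17
step 10: J write(13) — value 13
step 11: K read() → 13 — value 13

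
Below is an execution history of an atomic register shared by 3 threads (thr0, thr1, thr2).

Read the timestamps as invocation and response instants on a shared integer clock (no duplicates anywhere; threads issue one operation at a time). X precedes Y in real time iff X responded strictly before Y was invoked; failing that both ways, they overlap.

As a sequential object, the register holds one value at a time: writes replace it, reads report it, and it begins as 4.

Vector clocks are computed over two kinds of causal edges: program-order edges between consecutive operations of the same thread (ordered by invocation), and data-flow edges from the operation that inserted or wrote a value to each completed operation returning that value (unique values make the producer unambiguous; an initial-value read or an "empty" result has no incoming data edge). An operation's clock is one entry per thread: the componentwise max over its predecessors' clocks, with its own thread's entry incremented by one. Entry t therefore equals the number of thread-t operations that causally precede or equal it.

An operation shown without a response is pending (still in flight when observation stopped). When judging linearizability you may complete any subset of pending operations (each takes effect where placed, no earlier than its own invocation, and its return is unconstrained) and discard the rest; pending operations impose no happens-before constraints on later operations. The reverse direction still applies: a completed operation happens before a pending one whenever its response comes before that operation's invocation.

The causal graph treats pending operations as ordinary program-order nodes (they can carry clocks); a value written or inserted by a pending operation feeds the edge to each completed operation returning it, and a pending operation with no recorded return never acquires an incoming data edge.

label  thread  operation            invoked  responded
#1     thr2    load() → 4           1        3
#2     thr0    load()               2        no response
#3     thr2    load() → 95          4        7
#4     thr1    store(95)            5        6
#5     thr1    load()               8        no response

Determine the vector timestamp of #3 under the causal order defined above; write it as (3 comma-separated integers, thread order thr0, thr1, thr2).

(0, 1, 2)

invoked at 1, #1 has no predecessors; its own thr2 bump gives (0, 0, 1)
invoked at 5, #4 has no predecessors; its own thr1 bump gives (0, 1, 0)
invoked at 2, #2 has no predecessors; its own thr0 bump gives (1, 0, 0)
from VC(#4)=(0, 1, 0), #5 (invoked 8) maxes components and bumps thr1 → (0, 2, 0)
from VC(#1)=(0, 0, 1), VC(#4)=(0, 1, 0), #3 (invoked 4) maxes components and bumps thr2 → (0, 1, 2)
target: VC(#3) = (0, 1, 2)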